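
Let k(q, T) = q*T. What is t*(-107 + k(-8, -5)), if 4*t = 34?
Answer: -1139/2 ≈ -569.50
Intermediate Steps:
t = 17/2 (t = (1/4)*34 = 17/2 ≈ 8.5000)
k(q, T) = T*q
t*(-107 + k(-8, -5)) = 17*(-107 - 5*(-8))/2 = 17*(-107 + 40)/2 = (17/2)*(-67) = -1139/2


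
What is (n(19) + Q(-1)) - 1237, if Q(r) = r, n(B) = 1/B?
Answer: -23521/19 ≈ -1237.9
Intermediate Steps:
(n(19) + Q(-1)) - 1237 = (1/19 - 1) - 1237 = -18/19 - 1237 = -23521/19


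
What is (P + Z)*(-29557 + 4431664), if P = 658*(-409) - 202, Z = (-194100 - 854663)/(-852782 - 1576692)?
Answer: -2880362910853754991/2429474 ≈ -1.1856e+12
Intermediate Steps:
Z = 1048763/2429474 (Z = -1048763/(-2429474) = -1048763*(-1/2429474) = 1048763/2429474 ≈ 0.43168)
P = -269324 (P = -269122 - 202 = -269324)
(P + Z)*(-29557 + 4431664) = (-269324 + 1048763/2429474)*(-29557 + 4431664) = -654314606813/2429474*4402107 = -2880362910853754991/2429474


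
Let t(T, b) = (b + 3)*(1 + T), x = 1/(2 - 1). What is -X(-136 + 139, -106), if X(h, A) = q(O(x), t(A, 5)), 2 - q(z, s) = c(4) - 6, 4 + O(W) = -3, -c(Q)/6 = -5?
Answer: 22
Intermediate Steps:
c(Q) = 30 (c(Q) = -6*(-5) = 30)
x = 1 (x = 1/1 = 1)
t(T, b) = (1 + T)*(3 + b) (t(T, b) = (3 + b)*(1 + T) = (1 + T)*(3 + b))
O(W) = -7 (O(W) = -4 - 3 = -7)
q(z, s) = -22 (q(z, s) = 2 - (30 - 6) = 2 - 1*24 = 2 - 24 = -22)
X(h, A) = -22
-X(-136 + 139, -106) = -1*(-22) = 22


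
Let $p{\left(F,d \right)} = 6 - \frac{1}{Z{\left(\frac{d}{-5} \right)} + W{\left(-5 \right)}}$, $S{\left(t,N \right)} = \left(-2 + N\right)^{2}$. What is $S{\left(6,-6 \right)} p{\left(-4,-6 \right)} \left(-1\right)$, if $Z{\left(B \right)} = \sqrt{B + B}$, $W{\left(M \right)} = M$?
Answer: $- \frac{44992}{113} - \frac{128 \sqrt{15}}{113} \approx -402.55$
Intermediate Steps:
$Z{\left(B \right)} = \sqrt{2} \sqrt{B}$ ($Z{\left(B \right)} = \sqrt{2 B} = \sqrt{2} \sqrt{B}$)
$p{\left(F,d \right)} = 6 - \frac{1}{-5 + \frac{\sqrt{10} \sqrt{- d}}{5}}$ ($p{\left(F,d \right)} = 6 - \frac{1}{\sqrt{2} \sqrt{\frac{d}{-5}} - 5} = 6 - \frac{1}{\sqrt{2} \sqrt{d \left(- \frac{1}{5}\right)} - 5} = 6 - \frac{1}{\sqrt{2} \sqrt{- \frac{d}{5}} - 5} = 6 - \frac{1}{\sqrt{2} \frac{\sqrt{5} \sqrt{- d}}{5} - 5} = 6 - \frac{1}{\frac{\sqrt{10} \sqrt{- d}}{5} - 5} = 6 - \frac{1}{-5 + \frac{\sqrt{10} \sqrt{- d}}{5}}$)
$S{\left(6,-6 \right)} p{\left(-4,-6 \right)} \left(-1\right) = \left(-2 - 6\right)^{2} \frac{-155 + 6 \sqrt{10} \sqrt{\left(-1\right) \left(-6\right)}}{-25 + \sqrt{10} \sqrt{\left(-1\right) \left(-6\right)}} \left(-1\right) = \left(-8\right)^{2} \frac{-155 + 6 \sqrt{10} \sqrt{6}}{-25 + \sqrt{10} \sqrt{6}} \left(-1\right) = 64 \frac{-155 + 12 \sqrt{15}}{-25 + 2 \sqrt{15}} \left(-1\right) = \frac{64 \left(-155 + 12 \sqrt{15}\right)}{-25 + 2 \sqrt{15}} \left(-1\right) = - \frac{64 \left(-155 + 12 \sqrt{15}\right)}{-25 + 2 \sqrt{15}}$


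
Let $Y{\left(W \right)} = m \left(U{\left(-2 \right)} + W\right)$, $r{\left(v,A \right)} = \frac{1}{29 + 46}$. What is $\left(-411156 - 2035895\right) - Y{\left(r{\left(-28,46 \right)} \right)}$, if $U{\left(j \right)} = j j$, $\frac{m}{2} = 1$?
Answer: $- \frac{183529427}{75} \approx -2.4471 \cdot 10^{6}$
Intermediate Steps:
$m = 2$ ($m = 2 \cdot 1 = 2$)
$r{\left(v,A \right)} = \frac{1}{75}$
$U{\left(j \right)} = j^{2}$
$Y{\left(W \right)} = 8 + 2 W$ ($Y{\left(W \right)} = 2 \left(\left(-2\right)^{2} + W\right) = 2 \left(4 + W\right) = 8 + 2 W$)
$\left(-411156 - 2035895\right) - Y{\left(r{\left(-28,46 \right)} \right)} = \left(-411156 - 2035895\right) - \left(8 + 2 \cdot \frac{1}{75}\right) = -2447051 - \left(8 + \frac{2}{75}\right) = -2447051 - \frac{602}{75} = - \frac{183529427}{75}$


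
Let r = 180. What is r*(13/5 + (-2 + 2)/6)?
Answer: 468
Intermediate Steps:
r*(13/5 + (-2 + 2)/6) = 180*(13/5 + (-2 + 2)/6) = 180*(13*(1/5) + 0*(1/6)) = 180*(13/5 + 0) = 180*(13/5) = 468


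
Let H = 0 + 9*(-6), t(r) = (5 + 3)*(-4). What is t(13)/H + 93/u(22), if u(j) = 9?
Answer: 295/27 ≈ 10.926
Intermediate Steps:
t(r) = -32 (t(r) = 8*(-4) = -32)
H = -54 (H = 0 - 54 = -54)
t(13)/H + 93/u(22) = -32/(-54) + 93/9 = -32*(-1/54) + 93*(1/9) = 16/27 + 31/3 = 295/27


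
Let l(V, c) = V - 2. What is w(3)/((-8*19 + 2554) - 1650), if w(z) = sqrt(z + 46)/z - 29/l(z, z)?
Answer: -5/141 ≈ -0.035461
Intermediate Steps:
l(V, c) = -2 + V
w(z) = -29/(-2 + z) + sqrt(46 + z)/z (w(z) = sqrt(z + 46)/z - 29/(-2 + z) = sqrt(46 + z)/z - 29/(-2 + z) = -29/(-2 + z) + sqrt(46 + z)/z)
w(3)/((-8*19 + 2554) - 1650) = ((-29*3 + sqrt(46 + 3)*(-2 + 3))/(3*(-2 + 3)))/((-8*19 + 2554) - 1650) = ((1/3)*(-87 + sqrt(49)*1)/1)/((-152 + 2554) - 1650) = ((1/3)*1*(-87 + 7*1))/(2402 - 1650) = ((1/3)*1*(-87 + 7))/752 = ((1/3)*1*(-80))*(1/752) = -80/3*1/752 = -5/141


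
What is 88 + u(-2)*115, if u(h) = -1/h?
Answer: 291/2 ≈ 145.50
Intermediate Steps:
88 + u(-2)*115 = 88 - 1/(-2)*115 = 88 - 1*(-½)*115 = 88 + (½)*115 = 88 + 115/2 = 291/2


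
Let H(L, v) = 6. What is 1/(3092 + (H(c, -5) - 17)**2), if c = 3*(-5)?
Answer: 1/3213 ≈ 0.00031124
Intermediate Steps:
c = -15
1/(3092 + (H(c, -5) - 17)**2) = 1/(3092 + (6 - 17)**2) = 1/(3092 + (-11)**2) = 1/(3092 + 121) = 1/3213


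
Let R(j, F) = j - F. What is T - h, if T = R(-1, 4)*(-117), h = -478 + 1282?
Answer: -219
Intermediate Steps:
h = 804
T = 585 (T = (-1 - 1*4)*(-117) = (-1 - 4)*(-117) = -5*(-117) = 585)
T - h = 585 - 1*804 = 585 - 804 = -219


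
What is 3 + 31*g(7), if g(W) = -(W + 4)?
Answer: -338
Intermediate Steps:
g(W) = -4 - W (g(W) = -(4 + W) = -4 - W)
3 + 31*g(7) = 3 + 31*(-4 - 1*7) = 3 + 31*(-4 - 7) = 3 + 31*(-11) = 3 - 341 = -338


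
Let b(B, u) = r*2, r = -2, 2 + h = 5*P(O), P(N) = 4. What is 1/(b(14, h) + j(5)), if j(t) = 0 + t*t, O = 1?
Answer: 1/21 ≈ 0.047619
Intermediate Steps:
h = 18 (h = -2 + 5*4 = -2 + 20 = 18)
j(t) = t² (j(t) = 0 + t² = t²)
b(B, u) = -4 (b(B, u) = -2*2 = -4)
1/(b(14, h) + j(5)) = 1/(-4 + 5²) = 1/(-4 + 25) = 1/21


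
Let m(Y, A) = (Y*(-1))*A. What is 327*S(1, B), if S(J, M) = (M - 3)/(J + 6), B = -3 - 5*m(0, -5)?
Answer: -1962/7 ≈ -280.29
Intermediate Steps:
m(Y, A) = -A*Y (m(Y, A) = (-Y)*A = -A*Y)
B = -3 (B = -3 - (-5)*(-5)*0 = -3 - 5*0 = -3 + 0 = -3)
S(J, M) = (-3 + M)/(6 + J)
327*S(1, B) = 327*((-3 - 3)/(6 + 1)) = 327*(-6/7) = -1962/7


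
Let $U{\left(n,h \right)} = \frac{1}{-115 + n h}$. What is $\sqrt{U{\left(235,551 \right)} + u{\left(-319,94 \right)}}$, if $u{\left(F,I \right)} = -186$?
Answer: $\frac{i \sqrt{3113006894030}}{129370} \approx 13.638 i$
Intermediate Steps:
$U{\left(n,h \right)} = \frac{1}{-115 + h n}$
$\sqrt{U{\left(235,551 \right)} + u{\left(-319,94 \right)}} = \sqrt{\frac{1}{-115 + 551 \cdot 235} - 186} = \sqrt{\frac{1}{-115 + 129485} - 186} = \sqrt{\frac{1}{129370} - 186} = \sqrt{- \frac{24062819}{129370}} = \frac{i \sqrt{3113006894030}}{129370}$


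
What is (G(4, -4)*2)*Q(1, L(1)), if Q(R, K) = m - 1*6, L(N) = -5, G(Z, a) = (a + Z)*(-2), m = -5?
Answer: 0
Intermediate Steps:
G(Z, a) = -2*Z - 2*a (G(Z, a) = (Z + a)*(-2) = -2*Z - 2*a)
Q(R, K) = -11 (Q(R, K) = -5 - 1*6 = -5 - 6 = -11)
(G(4, -4)*2)*Q(1, L(1)) = ((-2*4 - 2*(-4))*2)*(-11) = ((-8 + 8)*2)*(-11) = (0*2)*(-11) = 0*(-11) = 0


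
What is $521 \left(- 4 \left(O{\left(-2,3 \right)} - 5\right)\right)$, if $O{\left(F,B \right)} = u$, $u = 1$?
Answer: $8336$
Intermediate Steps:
$O{\left(F,B \right)} = 1$
$521 \left(- 4 \left(O{\left(-2,3 \right)} - 5\right)\right) = 521 \left(- 4 \left(1 - 5\right)\right) = 521 \left(\left(-4\right) \left(-4\right)\right) = 521 \cdot 16 = 8336$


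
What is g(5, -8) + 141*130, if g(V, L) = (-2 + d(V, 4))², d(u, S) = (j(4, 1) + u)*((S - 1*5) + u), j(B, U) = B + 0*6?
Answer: 19486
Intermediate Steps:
j(B, U) = B (j(B, U) = B + 0 = B)
d(u, S) = (4 + u)*(-5 + S + u) (d(u, S) = (4 + u)*((S - 1*5) + u) = (4 + u)*((S - 5) + u) = (4 + u)*((-5 + S) + u) = (4 + u)*(-5 + S + u))
g(V, L) = (-6 + V² + 3*V)² (g(V, L) = (-2 + (-20 + V² - V + 4*4 + 4*V))² = (-2 + (-20 + V² - V + 16 + 4*V))² = (-2 + (-4 + V² + 3*V))² = (-6 + V² + 3*V)²)
g(5, -8) + 141*130 = (-6 + 5² + 3*5)² + 141*130 = (-6 + 25 + 15)² + 18330 = 34² + 18330 = 1156 + 18330 = 19486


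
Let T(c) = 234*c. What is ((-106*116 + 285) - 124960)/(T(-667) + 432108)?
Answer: -15219/30670 ≈ -0.49622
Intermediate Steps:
((-106*116 + 285) - 124960)/(T(-667) + 432108) = ((-106*116 + 285) - 124960)/(234*(-667) + 432108) = ((-12296 + 285) - 124960)/(-156078 + 432108) = (-12011 - 124960)/276030 = -136971*1/276030 = -15219/30670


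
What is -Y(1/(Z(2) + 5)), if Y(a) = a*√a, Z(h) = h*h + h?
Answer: -√11/121 ≈ -0.027410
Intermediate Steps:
Z(h) = h + h² (Z(h) = h² + h = h + h²)
Y(a) = a^(3/2)
-Y(1/(Z(2) + 5)) = -(1/(2*(1 + 2) + 5))^(3/2) = -(1/(2*3 + 5))^(3/2) = -(1/(6 + 5))^(3/2) = -(1/11)^(3/2) = -√11/121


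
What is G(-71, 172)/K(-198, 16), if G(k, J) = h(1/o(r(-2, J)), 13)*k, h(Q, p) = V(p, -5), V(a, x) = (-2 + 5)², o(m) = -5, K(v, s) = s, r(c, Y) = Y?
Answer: -639/16 ≈ -39.938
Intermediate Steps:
V(a, x) = 9 (V(a, x) = 3² = 9)
h(Q, p) = 9
G(k, J) = 9*k
G(-71, 172)/K(-198, 16) = (9*(-71))/16 = -639*1/16 = -639/16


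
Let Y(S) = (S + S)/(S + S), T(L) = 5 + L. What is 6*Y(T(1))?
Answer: 6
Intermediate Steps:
Y(S) = 1 (Y(S) = (2*S)/((2*S)) = (2*S)*(1/(2*S)) = 1)
6*Y(T(1)) = 6*1 = 6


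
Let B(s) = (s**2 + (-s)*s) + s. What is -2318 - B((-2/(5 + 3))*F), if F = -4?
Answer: -2319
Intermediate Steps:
B(s) = s (B(s) = (s**2 - s**2) + s = 0 + s = s)
-2318 - B((-2/(5 + 3))*F) = -2318 - -2/(5 + 3)*(-4) = -2318 - -2/8*(-4) = -2318 - (1/8)*(-2)*(-4) = -2318 - (-1)*(-4)/4 = -2318 - 1*1 = -2318 - 1 = -2319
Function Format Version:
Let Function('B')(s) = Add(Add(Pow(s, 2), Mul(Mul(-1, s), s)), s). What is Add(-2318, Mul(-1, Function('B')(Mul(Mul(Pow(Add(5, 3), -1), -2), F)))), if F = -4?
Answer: -2319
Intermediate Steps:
Function('B')(s) = s (Function('B')(s) = Add(Add(Pow(s, 2), Mul(-1, Pow(s, 2))), s) = Add(0, s) = s)
Add(-2318, Mul(-1, Function('B')(Mul(Mul(Pow(Add(5, 3), -1), -2), F)))) = Add(-2318, Mul(-1, Mul(Mul(Pow(Add(5, 3), -1), -2), -4))) = Add(-2318, Mul(-1, Mul(Mul(Pow(8, -1), -2), -4))) = Add(-2318, Mul(-1, Mul(Mul(Rational(1, 8), -2), -4))) = Add(-2318, Mul(-1, Mul(Rational(-1, 4), -4))) = Add(-2318, Mul(-1, 1)) = Add(-2318, -1) = -2319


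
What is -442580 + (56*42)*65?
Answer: -289700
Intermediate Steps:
-442580 + (56*42)*65 = -442580 + 2352*65 = -442580 + 152880 = -289700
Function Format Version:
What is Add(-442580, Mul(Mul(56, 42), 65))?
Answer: -289700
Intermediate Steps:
Add(-442580, Mul(Mul(56, 42), 65)) = Add(-442580, Mul(2352, 65)) = Add(-442580, 152880) = -289700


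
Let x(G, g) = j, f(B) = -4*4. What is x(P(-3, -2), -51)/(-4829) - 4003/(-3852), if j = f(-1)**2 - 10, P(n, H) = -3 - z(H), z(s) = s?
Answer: 18382895/18601308 ≈ 0.98826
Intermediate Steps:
f(B) = -16
P(n, H) = -3 - H
j = 246 (j = (-16)**2 - 10 = 256 - 10 = 246)
x(G, g) = 246
x(P(-3, -2), -51)/(-4829) - 4003/(-3852) = 246/(-4829) - 4003/(-3852) = 246*(-1/4829) - 4003*(-1/3852) = -246/4829 + 4003/3852 = 18382895/18601308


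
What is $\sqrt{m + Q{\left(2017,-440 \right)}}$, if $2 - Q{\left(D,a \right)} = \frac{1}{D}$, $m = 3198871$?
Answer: $\frac{2 \sqrt{3253484959070}}{2017} \approx 1788.5$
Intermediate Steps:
$Q{\left(D,a \right)} = 2 - \frac{1}{D}$
$\sqrt{m + Q{\left(2017,-440 \right)}} = \sqrt{3198871 + \left(2 - \frac{1}{2017}\right)} = \sqrt{3198871 + \frac{4033}{2017}} = \sqrt{\frac{6452126840}{2017}} = \frac{2 \sqrt{3253484959070}}{2017}$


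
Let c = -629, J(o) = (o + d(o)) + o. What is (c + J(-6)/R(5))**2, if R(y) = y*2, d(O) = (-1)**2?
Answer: 39702601/100 ≈ 3.9703e+5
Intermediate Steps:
d(O) = 1
J(o) = 1 + 2*o (J(o) = (o + 1) + o = (1 + o) + o = 1 + 2*o)
R(y) = 2*y
(c + J(-6)/R(5))**2 = (-629 + (1 + 2*(-6))/((2*5)))**2 = (-629 + (1 - 12)/10)**2 = (-629 - 11*1/10)**2 = (-629 - 11/10)**2 = (-6301/10)**2 = 39702601/100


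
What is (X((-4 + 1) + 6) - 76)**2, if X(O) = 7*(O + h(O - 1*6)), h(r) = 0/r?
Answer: 3025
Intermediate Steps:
h(r) = 0
X(O) = 7*O (X(O) = 7*(O + 0) = 7*O)
(X((-4 + 1) + 6) - 76)**2 = (7*((-4 + 1) + 6) - 76)**2 = (7*(-3 + 6) - 76)**2 = (7*3 - 76)**2 = (21 - 76)**2 = (-55)**2 = 3025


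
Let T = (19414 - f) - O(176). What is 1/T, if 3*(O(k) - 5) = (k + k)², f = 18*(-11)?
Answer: -3/65083 ≈ -4.6095e-5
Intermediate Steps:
f = -198
O(k) = 5 + 4*k²/3 (O(k) = 5 + (k + k)²/3 = 5 + (2*k)²/3 = 5 + (4*k²)/3 = 5 + 4*k²/3)
T = -65083/3 (T = (19414 - 1*(-198)) - (5 + (4/3)*176²) = (19414 + 198) - (5 + (4/3)*30976) = 19612 - (5 + 123904/3) = 19612 - 1*123919/3 = 19612 - 123919/3 = -65083/3 ≈ -21694.)
1/T = 1/(-65083/3) = -3/65083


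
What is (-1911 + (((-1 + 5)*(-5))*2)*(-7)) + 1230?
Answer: -401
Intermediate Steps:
(-1911 + (((-1 + 5)*(-5))*2)*(-7)) + 1230 = (-1911 + ((4*(-5))*2)*(-7)) + 1230 = (-1911 - 20*2*(-7)) + 1230 = (-1911 - 40*(-7)) + 1230 = (-1911 + 280) + 1230 = -1631 + 1230 = -401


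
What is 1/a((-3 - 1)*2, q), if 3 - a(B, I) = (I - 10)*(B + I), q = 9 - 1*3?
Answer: -⅕ ≈ -0.20000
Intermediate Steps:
q = 6 (q = 9 - 3 = 6)
a(B, I) = 3 - (-10 + I)*(B + I) (a(B, I) = 3 - (I - 10)*(B + I) = 3 - (-10 + I)*(B + I))
1/a((-3 - 1)*2, q) = 1/(3 - 1*6² + 10*((-3 - 1)*2) + 10*6 - 1*(-3 - 1)*2*6) = 1/(3 - 1*36 + 10*(-4*2) + 60 - 1*(-4*2)*6) = 1/(3 - 36 + 10*(-8) + 60 - 1*(-8)*6) = 1/(3 - 36 - 80 + 60 + 48) = 1/(-5) = -⅕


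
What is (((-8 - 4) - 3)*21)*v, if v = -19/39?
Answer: 1995/13 ≈ 153.46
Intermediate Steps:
v = -19/39 (v = -19*1/39 = -19/39 ≈ -0.48718)
(((-8 - 4) - 3)*21)*v = (((-8 - 4) - 3)*21)*(-19/39) = ((-12 - 3)*21)*(-19/39) = -15*21*(-19/39) = -315*(-19/39) = 1995/13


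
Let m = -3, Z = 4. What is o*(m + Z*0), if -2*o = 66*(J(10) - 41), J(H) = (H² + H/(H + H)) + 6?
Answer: 12969/2 ≈ 6484.5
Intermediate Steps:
J(H) = 13/2 + H² (J(H) = (H² + H/((2*H))) + 6 = (H² + (1/(2*H))*H) + 6 = (H² + ½) + 6 = (½ + H²) + 6 = 13/2 + H²)
o = -4323/2 (o = -33*((13/2 + 10²) - 41) = -33*((13/2 + 100) - 41) = -33*(213/2 - 41) = -33*131/2 = -½*4323 = -4323/2 ≈ -2161.5)
o*(m + Z*0) = -4323*(-3 + 4*0)/2 = -4323*(-3 + 0)/2 = -4323/2*(-3) = 12969/2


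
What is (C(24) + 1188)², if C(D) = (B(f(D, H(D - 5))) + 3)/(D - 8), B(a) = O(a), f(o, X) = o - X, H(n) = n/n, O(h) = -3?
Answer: 1411344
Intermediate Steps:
H(n) = 1
B(a) = -3
C(D) = 0 (C(D) = (-3 + 3)/(D - 8) = 0/(-8 + D) = 0)
(C(24) + 1188)² = (0 + 1188)² = 1188² = 1411344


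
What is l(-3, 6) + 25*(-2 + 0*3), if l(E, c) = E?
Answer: -53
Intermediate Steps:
l(-3, 6) + 25*(-2 + 0*3) = -3 + 25*(-2 + 0*3) = -3 + 25*(-2 + 0) = -3 + 25*(-2) = -3 - 50 = -53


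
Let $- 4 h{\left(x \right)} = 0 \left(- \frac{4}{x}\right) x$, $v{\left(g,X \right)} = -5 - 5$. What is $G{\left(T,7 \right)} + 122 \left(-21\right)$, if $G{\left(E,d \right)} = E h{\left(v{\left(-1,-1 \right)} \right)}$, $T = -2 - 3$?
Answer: $-2562$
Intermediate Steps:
$v{\left(g,X \right)} = -10$ ($v{\left(g,X \right)} = -5 - 5 = -10$)
$h{\left(x \right)} = 0$ ($h{\left(x \right)} = - \frac{0 \left(- \frac{4}{x}\right) x}{4} = - \frac{0 x}{4} = \left(- \frac{1}{4}\right) 0 = 0$)
$T = -5$
$G{\left(E,d \right)} = 0$ ($G{\left(E,d \right)} = E 0 = 0$)
$G{\left(T,7 \right)} + 122 \left(-21\right) = 0 + 122 \left(-21\right) = 0 - 2562 = -2562$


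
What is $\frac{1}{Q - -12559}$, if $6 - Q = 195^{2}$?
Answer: $- \frac{1}{25460} \approx -3.9277 \cdot 10^{-5}$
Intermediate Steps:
$Q = -38019$ ($Q = 6 - 195^{2} = 6 - 38025 = -38019$)
$\frac{1}{Q - -12559} = \frac{1}{-38019 - -12559} = \frac{1}{-38019 + 12559} = \frac{1}{-25460} = - \frac{1}{25460}$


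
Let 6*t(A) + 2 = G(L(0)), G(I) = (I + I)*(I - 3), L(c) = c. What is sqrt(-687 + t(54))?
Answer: I*sqrt(6186)/3 ≈ 26.217*I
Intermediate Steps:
G(I) = 2*I*(-3 + I) (G(I) = (2*I)*(-3 + I) = 2*I*(-3 + I))
t(A) = -1/3 (t(A) = -1/3 + (2*0*(-3 + 0))/6 = -1/3 + (2*0*(-3))/6 = -1/3 + (1/6)*0 = -1/3 + 0 = -1/3)
sqrt(-687 + t(54)) = sqrt(-687 - 1/3) = sqrt(-2062/3) = I*sqrt(6186)/3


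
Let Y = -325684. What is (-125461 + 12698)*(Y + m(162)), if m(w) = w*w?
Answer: 33765752720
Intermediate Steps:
m(w) = w²
(-125461 + 12698)*(Y + m(162)) = (-125461 + 12698)*(-325684 + 162²) = -112763*(-325684 + 26244) = -112763*(-299440) = 33765752720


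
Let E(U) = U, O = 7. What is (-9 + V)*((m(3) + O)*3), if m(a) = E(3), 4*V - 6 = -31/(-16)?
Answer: -6735/32 ≈ -210.47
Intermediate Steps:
V = 127/64 (V = 3/2 + (-31/(-16))/4 = 3/2 + (-31*(-1/16))/4 = 3/2 + (¼)*(31/16) = 3/2 + 31/64 = 127/64 ≈ 1.9844)
m(a) = 3
(-9 + V)*((m(3) + O)*3) = (-9 + 127/64)*((3 + 7)*3) = -2245*3/32 = -449/64*30 = -6735/32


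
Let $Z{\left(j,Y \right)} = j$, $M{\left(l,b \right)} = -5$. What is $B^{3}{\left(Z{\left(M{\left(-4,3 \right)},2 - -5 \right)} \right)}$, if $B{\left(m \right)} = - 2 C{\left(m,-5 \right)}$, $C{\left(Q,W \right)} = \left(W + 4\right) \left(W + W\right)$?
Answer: $-8000$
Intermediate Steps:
$C{\left(Q,W \right)} = 2 W \left(4 + W\right)$ ($C{\left(Q,W \right)} = \left(4 + W\right) 2 W = 2 W \left(4 + W\right)$)
$B{\left(m \right)} = -20$ ($B{\left(m \right)} = - 2 \cdot 2 \left(-5\right) \left(4 - 5\right) = - 2 \cdot 2 \left(-5\right) \left(-1\right) = \left(-2\right) 10 = -20$)
$B^{3}{\left(Z{\left(M{\left(-4,3 \right)},2 - -5 \right)} \right)} = \left(-20\right)^{3} = -8000$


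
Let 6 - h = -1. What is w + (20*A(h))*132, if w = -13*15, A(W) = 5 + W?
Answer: 31485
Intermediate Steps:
h = 7 (h = 6 - 1*(-1) = 6 + 1 = 7)
w = -195
w + (20*A(h))*132 = -195 + (20*(5 + 7))*132 = -195 + (20*12)*132 = -195 + 240*132 = -195 + 31680 = 31485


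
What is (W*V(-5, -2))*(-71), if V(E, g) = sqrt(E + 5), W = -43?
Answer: 0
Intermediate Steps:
V(E, g) = sqrt(5 + E)
(W*V(-5, -2))*(-71) = -43*sqrt(5 - 5)*(-71) = -43*sqrt(0)*(-71) = -43*0*(-71) = 0*(-71) = 0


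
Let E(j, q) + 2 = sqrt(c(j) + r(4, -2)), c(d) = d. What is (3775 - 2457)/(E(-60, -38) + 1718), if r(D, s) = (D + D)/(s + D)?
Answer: 282711/368089 - 659*I*sqrt(14)/736178 ≈ 0.76805 - 0.0033494*I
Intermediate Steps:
r(D, s) = 2*D/(D + s) (r(D, s) = (2*D)/(D + s) = 2*D/(D + s))
E(j, q) = -2 + sqrt(4 + j) (E(j, q) = -2 + sqrt(j + 2*4/(4 - 2)) = -2 + sqrt(j + 2*4/2) = -2 + sqrt(j + 2*4*(1/2)) = -2 + sqrt(j + 4) = -2 + sqrt(4 + j))
(3775 - 2457)/(E(-60, -38) + 1718) = (3775 - 2457)/((-2 + sqrt(4 - 60)) + 1718) = 1318/((-2 + sqrt(-56)) + 1718) = 1318/((-2 + 2*I*sqrt(14)) + 1718) = 1318/(1716 + 2*I*sqrt(14))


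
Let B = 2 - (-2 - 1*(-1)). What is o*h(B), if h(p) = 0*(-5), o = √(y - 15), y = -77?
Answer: 0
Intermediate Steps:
B = 3 (B = 2 - (-2 + 1) = 2 - 1*(-1) = 2 + 1 = 3)
o = 2*I*√23 (o = √(-77 - 15) = √(-92) = 2*I*√23 ≈ 9.5917*I)
h(p) = 0
o*h(B) = (2*I*√23)*0 = 0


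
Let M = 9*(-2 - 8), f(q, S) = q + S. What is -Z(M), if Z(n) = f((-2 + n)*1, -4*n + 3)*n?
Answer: 24390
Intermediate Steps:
f(q, S) = S + q
M = -90 (M = 9*(-10) = -90)
Z(n) = n*(1 - 3*n) (Z(n) = ((-4*n + 3) + (-2 + n)*1)*n = ((3 - 4*n) + (-2 + n))*n = (1 - 3*n)*n = n*(1 - 3*n))
-Z(M) = -(-90)*(1 - 3*(-90)) = -(-90)*(1 + 270) = -(-90)*271 = -1*(-24390) = 24390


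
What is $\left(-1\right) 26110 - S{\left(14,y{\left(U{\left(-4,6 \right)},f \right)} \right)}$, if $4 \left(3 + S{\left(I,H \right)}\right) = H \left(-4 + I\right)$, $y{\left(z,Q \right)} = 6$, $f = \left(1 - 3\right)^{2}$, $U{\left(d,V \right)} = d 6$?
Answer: $-26122$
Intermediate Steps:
$U{\left(d,V \right)} = 6 d$
$f = 4$ ($f = \left(-2\right)^{2} = 4$)
$S{\left(I,H \right)} = -3 + \frac{H \left(-4 + I\right)}{4}$
$\left(-1\right) 26110 - S{\left(14,y{\left(U{\left(-4,6 \right)},f \right)} \right)} = \left(-1\right) 26110 - \left(-3 - 6 + \frac{1}{4} \cdot 6 \cdot 14\right) = -26110 - \left(-3 - 6 + 21\right) = -26110 - 12 = -26122$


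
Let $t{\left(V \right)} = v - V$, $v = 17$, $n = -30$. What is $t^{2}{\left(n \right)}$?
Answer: $2209$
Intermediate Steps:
$t{\left(V \right)} = 17 - V$
$t^{2}{\left(n \right)} = \left(17 - -30\right)^{2} = \left(17 + 30\right)^{2} = 47^{2} = 2209$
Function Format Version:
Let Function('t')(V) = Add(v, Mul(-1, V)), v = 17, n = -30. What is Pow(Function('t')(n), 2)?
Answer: 2209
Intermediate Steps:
Function('t')(V) = Add(17, Mul(-1, V))
Pow(Function('t')(n), 2) = Pow(Add(17, Mul(-1, -30)), 2) = Pow(Add(17, 30), 2) = Pow(47, 2) = 2209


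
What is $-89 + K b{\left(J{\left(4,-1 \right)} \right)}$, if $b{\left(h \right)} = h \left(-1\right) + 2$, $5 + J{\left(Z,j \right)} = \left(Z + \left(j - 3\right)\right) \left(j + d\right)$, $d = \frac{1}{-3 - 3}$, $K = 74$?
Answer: $429$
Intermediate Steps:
$d = - \frac{1}{6}$ ($d = \frac{1}{-6} = - \frac{1}{6} \approx -0.16667$)
$J{\left(Z,j \right)} = -5 + \left(- \frac{1}{6} + j\right) \left(-3 + Z + j\right)$ ($J{\left(Z,j \right)} = -5 + \left(Z + \left(j - 3\right)\right) \left(j - \frac{1}{6}\right) = -5 + \left(Z + \left(-3 + j\right)\right) \left(- \frac{1}{6} + j\right) = -5 + \left(-3 + Z + j\right) \left(- \frac{1}{6} + j\right) = -5 + \left(- \frac{1}{6} + j\right) \left(-3 + Z + j\right)$)
$b{\left(h \right)} = 2 - h$ ($b{\left(h \right)} = - h + 2 = 2 - h$)
$-89 + K b{\left(J{\left(4,-1 \right)} \right)} = -89 + 74 \left(2 - \left(- \frac{9}{2} + \left(-1\right)^{2} - - \frac{19}{6} - \frac{2}{3} + 4 \left(-1\right)\right)\right) = -89 + 74 \left(2 - \left(- \frac{9}{2} + 1 + \frac{19}{6} - \frac{2}{3} - 4\right)\right) = -89 + 74 \left(2 - -5\right) = -89 + 74 \left(2 + 5\right) = -89 + 74 \cdot 7 = -89 + 518 = 429$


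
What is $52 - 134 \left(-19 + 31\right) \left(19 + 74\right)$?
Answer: $-149492$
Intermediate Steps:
$52 - 134 \left(-19 + 31\right) \left(19 + 74\right) = 52 - 134 \cdot 12 \cdot 93 = 52 - 149544 = -149492$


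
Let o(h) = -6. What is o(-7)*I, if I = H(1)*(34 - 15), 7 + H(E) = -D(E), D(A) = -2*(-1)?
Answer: 1026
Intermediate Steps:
D(A) = 2
H(E) = -9 (H(E) = -7 - 1*2 = -7 - 2 = -9)
I = -171 (I = -9*(34 - 15) = -9*19 = -171)
o(-7)*I = -6*(-171) = 1026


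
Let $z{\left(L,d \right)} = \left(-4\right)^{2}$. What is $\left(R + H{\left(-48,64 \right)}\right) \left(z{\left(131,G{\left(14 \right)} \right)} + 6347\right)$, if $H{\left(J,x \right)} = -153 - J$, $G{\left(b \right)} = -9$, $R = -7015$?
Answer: $-45304560$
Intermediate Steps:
$z{\left(L,d \right)} = 16$
$\left(R + H{\left(-48,64 \right)}\right) \left(z{\left(131,G{\left(14 \right)} \right)} + 6347\right) = \left(-7015 - 105\right) \left(16 + 6347\right) = \left(-7015 + \left(-153 + 48\right)\right) 6363 = \left(-7015 - 105\right) 6363 = \left(-7120\right) 6363 = -45304560$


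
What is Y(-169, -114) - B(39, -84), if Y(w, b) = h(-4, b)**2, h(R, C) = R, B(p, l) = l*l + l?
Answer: -6956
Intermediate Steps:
B(p, l) = l + l**2 (B(p, l) = l**2 + l = l + l**2)
Y(w, b) = 16 (Y(w, b) = (-4)**2 = 16)
Y(-169, -114) - B(39, -84) = 16 - (-84)*(1 - 84) = 16 - (-84)*(-83) = 16 - 1*6972 = 16 - 6972 = -6956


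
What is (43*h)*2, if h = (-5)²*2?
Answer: 4300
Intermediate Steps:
h = 50 (h = 25*2 = 50)
(43*h)*2 = (43*50)*2 = 2150*2 = 4300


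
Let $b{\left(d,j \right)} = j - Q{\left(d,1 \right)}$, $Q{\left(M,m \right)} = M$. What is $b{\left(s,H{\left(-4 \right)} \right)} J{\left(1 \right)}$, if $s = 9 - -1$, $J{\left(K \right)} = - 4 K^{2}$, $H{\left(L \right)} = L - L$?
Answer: $40$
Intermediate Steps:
$H{\left(L \right)} = 0$
$s = 10$ ($s = 9 + 1 = 10$)
$b{\left(d,j \right)} = j - d$
$b{\left(s,H{\left(-4 \right)} \right)} J{\left(1 \right)} = \left(0 - 10\right) \left(- 4 \cdot 1^{2}\right) = \left(0 - 10\right) \left(\left(-4\right) 1\right) = \left(-10\right) \left(-4\right) = 40$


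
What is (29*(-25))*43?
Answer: -31175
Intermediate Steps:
(29*(-25))*43 = -725*43 = -31175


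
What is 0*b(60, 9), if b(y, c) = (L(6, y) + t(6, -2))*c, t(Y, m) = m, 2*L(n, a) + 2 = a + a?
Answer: 0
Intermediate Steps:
L(n, a) = -1 + a (L(n, a) = -1 + (a + a)/2 = -1 + (2*a)/2 = -1 + a)
b(y, c) = c*(-3 + y) (b(y, c) = ((-1 + y) - 2)*c = (-3 + y)*c = c*(-3 + y))
0*b(60, 9) = 0*(9*(-3 + 60)) = 0*(9*57) = 0*513 = 0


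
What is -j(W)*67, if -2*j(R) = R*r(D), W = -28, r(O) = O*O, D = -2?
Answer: -3752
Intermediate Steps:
r(O) = O²
j(R) = -2*R (j(R) = -R*(-2)²/2 = -R*4/2 = -2*R)
-j(W)*67 = -(-2*(-28))*67 = -56*67 = -1*3752 = -3752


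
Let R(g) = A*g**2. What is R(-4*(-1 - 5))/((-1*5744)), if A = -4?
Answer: 144/359 ≈ 0.40111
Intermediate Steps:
R(g) = -4*g**2
R(-4*(-1 - 5))/((-1*5744)) = (-4*16*(-1 - 5)**2)/((-1*5744)) = -4*(-4*(-6))**2/(-5744) = -4*24**2*(-1/5744) = -4*576*(-1/5744) = -2304*(-1/5744) = 144/359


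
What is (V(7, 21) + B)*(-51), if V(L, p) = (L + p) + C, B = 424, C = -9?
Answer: -22593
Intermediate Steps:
V(L, p) = -9 + L + p (V(L, p) = (L + p) - 9 = -9 + L + p)
(V(7, 21) + B)*(-51) = ((-9 + 7 + 21) + 424)*(-51) = (19 + 424)*(-51) = 443*(-51) = -22593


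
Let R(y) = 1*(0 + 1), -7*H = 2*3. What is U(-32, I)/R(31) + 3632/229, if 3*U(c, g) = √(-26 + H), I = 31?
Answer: 3632/229 + 2*I*√329/21 ≈ 15.86 + 1.7275*I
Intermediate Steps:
H = -6/7 (H = -2*3/7 = -⅐*6 = -6/7 ≈ -0.85714)
R(y) = 1 (R(y) = 1*1 = 1)
U(c, g) = 2*I*√329/21 (U(c, g) = √(-26 - 6/7)/3 = √(-188/7)/3 = (2*I*√329/7)/3 = 2*I*√329/21)
U(-32, I)/R(31) + 3632/229 = (2*I*√329/21)/1 + 3632/229 = (2*I*√329/21)*1 + 3632*(1/229) = 2*I*√329/21 + 3632/229 = 3632/229 + 2*I*√329/21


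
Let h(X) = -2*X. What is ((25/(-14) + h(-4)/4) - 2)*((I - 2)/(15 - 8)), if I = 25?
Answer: -575/98 ≈ -5.8673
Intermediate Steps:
((25/(-14) + h(-4)/4) - 2)*((I - 2)/(15 - 8)) = ((25/(-14) - 2*(-4)/4) - 2)*((25 - 2)/(15 - 8)) = ((25*(-1/14) + 8*(1/4)) - 2)*(23/7) = ((-25/14 + 2) - 2)*(23*(1/7)) = (3/14 - 2)*(23/7) = -25/14*23/7 = -575/98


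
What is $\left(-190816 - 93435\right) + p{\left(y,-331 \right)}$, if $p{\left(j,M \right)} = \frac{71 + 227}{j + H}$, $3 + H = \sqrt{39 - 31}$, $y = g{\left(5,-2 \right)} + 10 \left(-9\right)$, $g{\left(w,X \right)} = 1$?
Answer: $- \frac{300456734}{1057} - \frac{149 \sqrt{2}}{2114} \approx -2.8425 \cdot 10^{5}$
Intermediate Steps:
$y = -89$ ($y = 1 + 10 \left(-9\right) = 1 - 90 = -89$)
$H = -3 + 2 \sqrt{2}$ ($H = -3 + \sqrt{39 - 31} = -3 + \sqrt{8} = -3 + 2 \sqrt{2} \approx -0.17157$)
$p{\left(j,M \right)} = \frac{298}{-3 + j + 2 \sqrt{2}}$ ($p{\left(j,M \right)} = \frac{71 + 227}{j - \left(3 - 2 \sqrt{2}\right)} = \frac{298}{-3 + j + 2 \sqrt{2}}$)
$\left(-190816 - 93435\right) + p{\left(y,-331 \right)} = \left(-190816 - 93435\right) + \frac{298}{-3 - 89 + 2 \sqrt{2}} = \left(-190816 - 93435\right) + \frac{298}{-92 + 2 \sqrt{2}} = -284251 + \frac{298}{-92 + 2 \sqrt{2}}$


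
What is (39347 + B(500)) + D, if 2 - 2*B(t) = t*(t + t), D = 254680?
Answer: 44028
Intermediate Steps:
B(t) = 1 - t² (B(t) = 1 - t*(t + t)/2 = 1 - t*2*t/2 = 1 - t²)
(39347 + B(500)) + D = (39347 + (1 - 1*500²)) + 254680 = (39347 + (1 - 1*250000)) + 254680 = (39347 + (1 - 250000)) + 254680 = (39347 - 249999) + 254680 = -210652 + 254680 = 44028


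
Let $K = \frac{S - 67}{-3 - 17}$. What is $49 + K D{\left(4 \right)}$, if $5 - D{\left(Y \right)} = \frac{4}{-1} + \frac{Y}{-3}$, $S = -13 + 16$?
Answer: $\frac{1231}{15} \approx 82.067$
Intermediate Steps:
$S = 3$
$D{\left(Y \right)} = 9 + \frac{Y}{3}$ ($D{\left(Y \right)} = 5 - \left(\frac{4}{-1} + \frac{Y}{-3}\right) = 5 - \left(4 \left(-1\right) + Y \left(- \frac{1}{3}\right)\right) = 5 - \left(-4 - \frac{Y}{3}\right) = 5 + \left(4 + \frac{Y}{3}\right) = 9 + \frac{Y}{3}$)
$K = \frac{16}{5}$ ($K = \frac{3 - 67}{-3 - 17} = - \frac{64}{-20} = \left(-64\right) \left(- \frac{1}{20}\right) = \frac{16}{5} \approx 3.2$)
$49 + K D{\left(4 \right)} = 49 + \frac{16 \left(9 + \frac{1}{3} \cdot 4\right)}{5} = 49 + \frac{16 \left(9 + \frac{4}{3}\right)}{5} = 49 + \frac{16}{5} \cdot \frac{31}{3} = 49 + \frac{496}{15} = \frac{1231}{15}$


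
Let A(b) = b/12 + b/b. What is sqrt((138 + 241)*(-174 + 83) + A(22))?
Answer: I*sqrt(1241502)/6 ≈ 185.7*I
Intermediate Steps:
A(b) = 1 + b/12 (A(b) = b*(1/12) + 1 = b/12 + 1 = 1 + b/12)
sqrt((138 + 241)*(-174 + 83) + A(22)) = sqrt((138 + 241)*(-174 + 83) + (1 + (1/12)*22)) = sqrt(379*(-91) + (1 + 11/6)) = sqrt(-34489 + 17/6) = sqrt(-206917/6) = I*sqrt(1241502)/6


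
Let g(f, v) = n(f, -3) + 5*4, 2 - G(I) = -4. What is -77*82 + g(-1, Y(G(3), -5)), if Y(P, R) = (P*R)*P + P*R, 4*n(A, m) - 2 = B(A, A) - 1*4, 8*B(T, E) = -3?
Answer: -201427/32 ≈ -6294.6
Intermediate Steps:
B(T, E) = -3/8 (B(T, E) = (1/8)*(-3) = -3/8)
n(A, m) = -19/32 (n(A, m) = 1/2 + (-3/8 - 1*4)/4 = 1/2 + (-3/8 - 4)/4 = 1/2 + (1/4)*(-35/8) = 1/2 - 35/32 = -19/32)
G(I) = 6 (G(I) = 2 - 1*(-4) = 2 + 4 = 6)
Y(P, R) = P*R + R*P**2 (Y(P, R) = R*P**2 + P*R = P*R + R*P**2)
g(f, v) = 621/32 (g(f, v) = -19/32 + 5*4 = -19/32 + 20 = 621/32)
-77*82 + g(-1, Y(G(3), -5)) = -77*82 + 621/32 = -6314 + 621/32 = -201427/32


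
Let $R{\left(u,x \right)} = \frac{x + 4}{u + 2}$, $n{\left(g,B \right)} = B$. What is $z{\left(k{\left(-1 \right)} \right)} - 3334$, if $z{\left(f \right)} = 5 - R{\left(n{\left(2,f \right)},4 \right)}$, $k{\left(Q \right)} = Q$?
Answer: $-3337$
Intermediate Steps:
$R{\left(u,x \right)} = \frac{4 + x}{2 + u}$
$z{\left(f \right)} = 5 - \frac{8}{2 + f}$ ($z{\left(f \right)} = 5 - \frac{4 + 4}{2 + f} = 5 - \frac{1}{2 + f} 8 = 5 - \frac{8}{2 + f}$)
$z{\left(k{\left(-1 \right)} \right)} - 3334 = \frac{2 + 5 \left(-1\right)}{2 - 1} - 3334 = \frac{2 - 5}{1} - 3334 = 1 \left(-3\right) - 3334 = -3 - 3334 = -3337$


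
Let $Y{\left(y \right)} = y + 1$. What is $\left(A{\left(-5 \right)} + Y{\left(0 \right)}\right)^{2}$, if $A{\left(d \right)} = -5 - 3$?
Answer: $49$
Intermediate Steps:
$A{\left(d \right)} = -8$ ($A{\left(d \right)} = -5 - 3 = -8$)
$Y{\left(y \right)} = 1 + y$
$\left(A{\left(-5 \right)} + Y{\left(0 \right)}\right)^{2} = \left(-8 + \left(1 + 0\right)\right)^{2} = \left(-8 + 1\right)^{2} = \left(-7\right)^{2} = 49$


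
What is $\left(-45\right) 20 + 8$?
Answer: $-892$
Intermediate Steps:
$\left(-45\right) 20 + 8 = -900 + 8 = -892$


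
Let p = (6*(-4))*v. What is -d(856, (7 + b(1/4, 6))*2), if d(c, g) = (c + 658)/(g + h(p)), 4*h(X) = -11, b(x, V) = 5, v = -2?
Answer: -6056/85 ≈ -71.247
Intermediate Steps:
p = 48 (p = (6*(-4))*(-2) = -24*(-2) = 48)
h(X) = -11/4 (h(X) = (1/4)*(-11) = -11/4)
d(c, g) = (658 + c)/(-11/4 + g) (d(c, g) = (c + 658)/(g - 11/4) = (658 + c)/(-11/4 + g))
-d(856, (7 + b(1/4, 6))*2) = -4*(658 + 856)/(-11 + 4*((7 + 5)*2)) = -4*1514/(-11 + 4*(12*2)) = -4*1514/(-11 + 4*24) = -4*1514/(-11 + 96) = -4*1514/85 = -1*6056/85 = -6056/85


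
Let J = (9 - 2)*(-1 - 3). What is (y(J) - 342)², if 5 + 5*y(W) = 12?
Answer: 2900209/25 ≈ 1.1601e+5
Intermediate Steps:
J = -28 (J = 7*(-4) = -28)
y(W) = 7/5 (y(W) = -1 + (⅕)*12 = -1 + 12/5 = 7/5)
(y(J) - 342)² = (7/5 - 342)² = (-1703/5)² = 2900209/25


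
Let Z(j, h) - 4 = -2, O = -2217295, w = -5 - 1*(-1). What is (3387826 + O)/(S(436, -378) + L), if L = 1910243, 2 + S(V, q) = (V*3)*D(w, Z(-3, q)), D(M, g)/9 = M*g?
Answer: 130059/201785 ≈ 0.64454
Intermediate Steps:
w = -4 (w = -5 + 1 = -4)
Z(j, h) = 2 (Z(j, h) = 4 - 2 = 2)
D(M, g) = 9*M*g (D(M, g) = 9*(M*g) = 9*M*g)
S(V, q) = -2 - 216*V (S(V, q) = -2 + (V*3)*(9*(-4)*2) = -2 + (3*V)*(-72) = -2 - 216*V)
(3387826 + O)/(S(436, -378) + L) = (3387826 - 2217295)/((-2 - 216*436) + 1910243) = 1170531/((-2 - 94176) + 1910243) = 1170531/(-94178 + 1910243) = 1170531/1816065 = 1170531*(1/1816065) = 130059/201785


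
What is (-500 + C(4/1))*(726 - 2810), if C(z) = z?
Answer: 1033664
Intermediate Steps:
(-500 + C(4/1))*(726 - 2810) = (-500 + 4/1)*(726 - 2810) = (-500 + 4*1)*(-2084) = (-500 + 4)*(-2084) = -496*(-2084) = 1033664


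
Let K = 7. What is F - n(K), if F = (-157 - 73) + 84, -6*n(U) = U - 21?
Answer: -445/3 ≈ -148.33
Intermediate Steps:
n(U) = 7/2 - U/6 (n(U) = -(U - 21)/6 = -(-21 + U)/6 = 7/2 - U/6)
F = -146 (F = -230 + 84 = -146)
F - n(K) = -146 - (7/2 - ⅙*7) = -146 - (7/2 - 7/6) = -146 - 1*7/3 = -146 - 7/3 = -445/3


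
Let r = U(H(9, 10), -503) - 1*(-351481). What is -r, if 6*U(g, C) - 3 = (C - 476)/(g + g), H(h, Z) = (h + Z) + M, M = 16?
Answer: -147621251/420 ≈ -3.5148e+5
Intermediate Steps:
H(h, Z) = 16 + Z + h (H(h, Z) = (h + Z) + 16 = (Z + h) + 16 = 16 + Z + h)
U(g, C) = ½ + (-476 + C)/(12*g) (U(g, C) = ½ + ((C - 476)/(g + g))/6 = ½ + ((-476 + C)/((2*g)))/6 = ½ + ((-476 + C)*(1/(2*g)))/6 = ½ + ((-476 + C)/(2*g))/6 = ½ + (-476 + C)/(12*g))
r = 147621251/420 (r = (-476 - 503 + 6*(16 + 10 + 9))/(12*(16 + 10 + 9)) - 1*(-351481) = (1/12)*(-476 - 503 + 6*35)/35 + 351481 = (1/12)*(1/35)*(-476 - 503 + 210) + 351481 = (1/12)*(1/35)*(-769) + 351481 = -769/420 + 351481 = 147621251/420 ≈ 3.5148e+5)
-r = -1*147621251/420 = -147621251/420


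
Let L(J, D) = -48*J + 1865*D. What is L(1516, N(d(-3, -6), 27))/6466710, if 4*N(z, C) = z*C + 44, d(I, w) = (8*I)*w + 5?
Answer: 7293883/25866840 ≈ 0.28198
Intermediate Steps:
d(I, w) = 5 + 8*I*w (d(I, w) = 8*I*w + 5 = 5 + 8*I*w)
N(z, C) = 11 + C*z/4 (N(z, C) = (z*C + 44)/4 = (C*z + 44)/4 = (44 + C*z)/4 = 11 + C*z/4)
L(1516, N(d(-3, -6), 27))/6466710 = (-48*1516 + 1865*(11 + (1/4)*27*(5 + 8*(-3)*(-6))))/6466710 = (-72768 + 1865*(11 + (1/4)*27*(5 + 144)))*(1/6466710) = (-72768 + 1865*(11 + (1/4)*27*149))*(1/6466710) = (-72768 + 1865*(11 + 4023/4))*(1/6466710) = (-72768 + 1865*(4067/4))*(1/6466710) = (-72768 + 7584955/4)*(1/6466710) = (7293883/4)*(1/6466710) = 7293883/25866840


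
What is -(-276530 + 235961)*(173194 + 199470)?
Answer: 15118605816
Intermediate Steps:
-(-276530 + 235961)*(173194 + 199470) = -(-40569)*372664 = -1*(-15118605816) = 15118605816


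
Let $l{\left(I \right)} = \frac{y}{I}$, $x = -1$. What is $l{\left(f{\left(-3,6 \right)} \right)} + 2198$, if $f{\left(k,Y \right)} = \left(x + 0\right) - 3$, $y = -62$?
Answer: $\frac{4427}{2} \approx 2213.5$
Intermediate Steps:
$f{\left(k,Y \right)} = -4$ ($f{\left(k,Y \right)} = \left(-1 + 0\right) - 3 = -1 - 3 = -4$)
$l{\left(I \right)} = - \frac{62}{I}$
$l{\left(f{\left(-3,6 \right)} \right)} + 2198 = - \frac{62}{-4} + 2198 = \left(-62\right) \left(- \frac{1}{4}\right) + 2198 = \frac{31}{2} + 2198 = \frac{4427}{2}$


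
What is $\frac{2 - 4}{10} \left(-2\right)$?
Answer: $\frac{2}{5} \approx 0.4$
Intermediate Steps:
$\frac{2 - 4}{10} \left(-2\right) = \frac{1}{10} \left(-2\right) \left(-2\right) = \left(- \frac{1}{5}\right) \left(-2\right) = \frac{2}{5}$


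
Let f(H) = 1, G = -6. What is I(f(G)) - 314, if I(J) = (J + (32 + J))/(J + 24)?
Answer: -7816/25 ≈ -312.64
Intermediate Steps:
I(J) = (32 + 2*J)/(24 + J)
I(f(G)) - 314 = 2*(16 + 1)/(24 + 1) - 314 = 2*17/25 - 314 = 2*(1/25)*17 - 314 = 34/25 - 314 = -7816/25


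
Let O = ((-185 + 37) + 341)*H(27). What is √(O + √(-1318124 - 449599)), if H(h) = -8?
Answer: √(-1544 + I*√1767723) ≈ 15.709 + 42.318*I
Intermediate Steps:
O = -1544 (O = ((-185 + 37) + 341)*(-8) = (-148 + 341)*(-8) = 193*(-8) = -1544)
√(O + √(-1318124 - 449599)) = √(-1544 + √(-1318124 - 449599)) = √(-1544 + √(-1767723)) = √(-1544 + I*√1767723)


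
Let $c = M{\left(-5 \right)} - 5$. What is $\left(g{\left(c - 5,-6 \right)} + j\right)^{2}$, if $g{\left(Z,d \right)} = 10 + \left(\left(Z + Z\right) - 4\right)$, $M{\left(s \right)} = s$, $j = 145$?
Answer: $14641$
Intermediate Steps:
$c = -10$ ($c = -5 - 5 = -10$)
$g{\left(Z,d \right)} = 6 + 2 Z$ ($g{\left(Z,d \right)} = 10 + \left(2 Z - 4\right) = 10 + \left(-4 + 2 Z\right) = 6 + 2 Z$)
$\left(g{\left(c - 5,-6 \right)} + j\right)^{2} = \left(\left(6 + 2 \left(-10 - 5\right)\right) + 145\right)^{2} = \left(\left(6 + 2 \left(-15\right)\right) + 145\right)^{2} = \left(\left(6 - 30\right) + 145\right)^{2} = \left(-24 + 145\right)^{2} = 121^{2} = 14641$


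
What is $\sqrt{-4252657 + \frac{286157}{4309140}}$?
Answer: $\frac{i \sqrt{19741564453250535555}}{2154570} \approx 2062.2 i$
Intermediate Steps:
$\sqrt{-4252657 + \frac{286157}{4309140}} = \sqrt{- \frac{18325294098823}{4309140}} = \frac{i \sqrt{19741564453250535555}}{2154570}$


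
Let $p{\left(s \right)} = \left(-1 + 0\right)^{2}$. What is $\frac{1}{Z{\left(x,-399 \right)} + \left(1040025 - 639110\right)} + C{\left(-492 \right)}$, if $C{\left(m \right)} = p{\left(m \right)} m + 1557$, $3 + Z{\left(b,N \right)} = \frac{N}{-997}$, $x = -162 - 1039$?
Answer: $\frac{425690792092}{399709663} \approx 1065.0$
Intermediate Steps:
$x = -1201$
$p{\left(s \right)} = 1$ ($p{\left(s \right)} = \left(-1\right)^{2} = 1$)
$Z{\left(b,N \right)} = -3 - \frac{N}{997}$ ($Z{\left(b,N \right)} = -3 + \frac{N}{-997} = -3 + N \left(- \frac{1}{997}\right) = -3 - \frac{N}{997}$)
$C{\left(m \right)} = 1557 + m$ ($C{\left(m \right)} = 1 m + 1557 = m + 1557 = 1557 + m$)
$\frac{1}{Z{\left(x,-399 \right)} + \left(1040025 - 639110\right)} + C{\left(-492 \right)} = \frac{1}{\left(-3 - - \frac{399}{997}\right) + \left(1040025 - 639110\right)} + \left(1557 - 492\right) = \frac{1}{\left(-3 + \frac{399}{997}\right) + \left(1040025 - 639110\right)} + 1065 = \frac{1}{- \frac{2592}{997} + 400915} + 1065 = \frac{1}{\frac{399709663}{997}} + 1065 = \frac{997}{399709663} + 1065 = \frac{425690792092}{399709663}$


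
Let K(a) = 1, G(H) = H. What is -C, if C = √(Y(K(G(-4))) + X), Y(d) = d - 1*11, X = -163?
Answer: -I*√173 ≈ -13.153*I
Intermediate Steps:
Y(d) = -11 + d (Y(d) = d - 11 = -11 + d)
C = I*√173 (C = √((-11 + 1) - 163) = √(-10 - 163) = √(-173) = I*√173 ≈ 13.153*I)
-C = -I*√173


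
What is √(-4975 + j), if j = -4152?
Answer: I*√9127 ≈ 95.535*I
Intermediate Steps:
√(-4975 + j) = √(-4975 - 4152) = √(-9127) = I*√9127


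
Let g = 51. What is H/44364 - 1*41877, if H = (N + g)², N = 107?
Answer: -464451566/11091 ≈ -41876.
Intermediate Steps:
H = 24964 (H = (107 + 51)² = 158² = 24964)
H/44364 - 1*41877 = 24964/44364 - 1*41877 = 24964*(1/44364) - 41877 = 6241/11091 - 41877 = -464451566/11091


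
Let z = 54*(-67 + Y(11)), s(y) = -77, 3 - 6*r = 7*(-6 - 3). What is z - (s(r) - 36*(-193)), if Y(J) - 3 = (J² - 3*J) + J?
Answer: -4981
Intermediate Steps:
r = 11 (r = ½ - 7*(-6 - 3)/6 = ½ - 7*(-9)/6 = ½ - ⅙*(-63) = ½ + 21/2 = 11)
Y(J) = 3 + J² - 2*J (Y(J) = 3 + ((J² - 3*J) + J) = 3 + (J² - 2*J) = 3 + J² - 2*J)
z = 1890 (z = 54*(-67 + (3 + 11² - 2*11)) = 54*(-67 + (3 + 121 - 22)) = 54*(-67 + 102) = 54*35 = 1890)
z - (s(r) - 36*(-193)) = 1890 - (-77 - 36*(-193)) = 1890 - (-77 - 1*(-6948)) = 1890 - (-77 + 6948) = 1890 - 1*6871 = 1890 - 6871 = -4981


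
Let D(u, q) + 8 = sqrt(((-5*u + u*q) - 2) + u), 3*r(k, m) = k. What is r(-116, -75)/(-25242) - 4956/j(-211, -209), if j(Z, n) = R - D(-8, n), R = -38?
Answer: -2814712162/15183063 + 2478*sqrt(1702)/401 ≈ 69.554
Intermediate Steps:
r(k, m) = k/3
D(u, q) = -8 + sqrt(-2 - 4*u + q*u) (D(u, q) = -8 + sqrt(((-5*u + u*q) - 2) + u) = -8 + sqrt(((-5*u + q*u) - 2) + u) = -8 + sqrt((-2 - 5*u + q*u) + u) = -8 + sqrt(-2 - 4*u + q*u))
j(Z, n) = -30 - sqrt(30 - 8*n) (j(Z, n) = -38 - (-8 + sqrt(-2 - 4*(-8) + n*(-8))) = -38 - (-8 + sqrt(-2 + 32 - 8*n)) = -38 - (-8 + sqrt(30 - 8*n)) = -38 + (8 - sqrt(30 - 8*n)) = -30 - sqrt(30 - 8*n))
r(-116, -75)/(-25242) - 4956/j(-211, -209) = ((1/3)*(-116))/(-25242) - 4956/(-30 - sqrt(30 - 8*(-209))) = -116/3*(-1/25242) - 4956/(-30 - sqrt(30 + 1672)) = 58/37863 - 4956/(-30 - sqrt(1702))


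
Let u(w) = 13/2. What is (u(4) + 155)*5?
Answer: 1615/2 ≈ 807.50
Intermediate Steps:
u(w) = 13/2 (u(w) = 13*(½) = 13/2)
(u(4) + 155)*5 = (13/2 + 155)*5 = (323/2)*5 = 1615/2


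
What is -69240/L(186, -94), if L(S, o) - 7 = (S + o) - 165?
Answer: 11540/11 ≈ 1049.1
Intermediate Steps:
L(S, o) = -158 + S + o (L(S, o) = 7 + ((S + o) - 165) = 7 + (-165 + S + o) = -158 + S + o)
-69240/L(186, -94) = -69240/(-158 + 186 - 94) = -69240/(-66) = -69240*(-1/66) = 11540/11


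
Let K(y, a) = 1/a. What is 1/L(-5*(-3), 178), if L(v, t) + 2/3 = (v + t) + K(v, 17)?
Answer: 51/9812 ≈ 0.0051977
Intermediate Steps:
L(v, t) = -31/51 + t + v (L(v, t) = -⅔ + ((v + t) + 1/17) = -⅔ + ((t + v) + 1/17) = -⅔ + (1/17 + t + v) = -31/51 + t + v)
1/L(-5*(-3), 178) = 1/(-31/51 + 178 - 5*(-3)) = 1/(-31/51 + 178 + 15) = 1/(9812/51) = 51/9812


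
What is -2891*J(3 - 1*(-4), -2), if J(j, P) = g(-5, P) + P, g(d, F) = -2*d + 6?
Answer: -40474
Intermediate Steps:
g(d, F) = 6 - 2*d
J(j, P) = 16 + P (J(j, P) = (6 - 2*(-5)) + P = (6 + 10) + P = 16 + P)
-2891*J(3 - 1*(-4), -2) = -2891*(16 - 2) = -2891*14 = -40474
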